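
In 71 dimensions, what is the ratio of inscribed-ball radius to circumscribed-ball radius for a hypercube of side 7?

For an n-cube of any side s, the inradius is s/2 and the circumradius is s√n/2, so the ratio is 1/√71 ≈ 0.118678.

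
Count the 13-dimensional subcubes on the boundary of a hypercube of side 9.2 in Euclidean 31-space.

An n-cube has C(n,k)·2^(n-k) k-faces. Here C(31,13)·2^18 = 206253075·262144 = 54068006092800.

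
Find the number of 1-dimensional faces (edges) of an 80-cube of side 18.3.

Each of the 2^80 = 1208925819614629174706176 vertices has degree 80; total edges = 80·2^80/2 = 48357032784585166988247040.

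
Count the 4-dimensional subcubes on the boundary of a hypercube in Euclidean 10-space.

An n-cube has C(n,k)·2^(n-k) k-faces. Here C(10,4)·2^6 = 210·64 = 13440.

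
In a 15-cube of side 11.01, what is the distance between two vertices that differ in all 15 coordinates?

Diagonal = √15 · 11.01 ≈ 42.6415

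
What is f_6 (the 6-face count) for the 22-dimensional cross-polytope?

Number of 6-faces = 2^(6+1) · C(22,6+1) = 128 · 170544 = 21829632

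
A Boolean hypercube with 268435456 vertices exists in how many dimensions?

n = log_2(268435456) = 28.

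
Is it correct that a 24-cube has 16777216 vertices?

True. The 24-cube has 2^24 = 16777216 vertices.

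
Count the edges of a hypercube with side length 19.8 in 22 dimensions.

Each of the 2^22 = 4194304 vertices has degree 22; total edges = 22·2^22/2 = 46137344.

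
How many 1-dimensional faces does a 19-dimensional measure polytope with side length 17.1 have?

Choose 1 of 19 axes to span the face (C(19,1) = 19 ways), then fix each of the remaining 18 coordinates at one of its two extreme values (2^18 = 262144 ways): 19·262144 = 4980736.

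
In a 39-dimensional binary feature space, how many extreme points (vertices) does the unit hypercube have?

The 39-cube has 2^39 = 549755813888 vertices.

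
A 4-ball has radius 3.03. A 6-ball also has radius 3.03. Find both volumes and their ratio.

V_4(3.03) ≈ 415.949. V_6(3.03) ≈ 3999.03. Ratio V_4/V_6 ≈ 0.104.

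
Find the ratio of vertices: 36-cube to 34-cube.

The 36-cube has 2^36 = 68719476736 vertices. The 34-cube has 2^34 = 17179869184 vertices. Ratio: 68719476736/17179869184 = 4.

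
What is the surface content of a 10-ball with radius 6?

|∂B_10(6)| = 839808·π^5 ≈ 2.56998e+08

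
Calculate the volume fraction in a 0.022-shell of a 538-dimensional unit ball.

V(inner)/V(outer) = ((1-0.022)/1)^538 ≈ 6.343e-06, so the shell fraction is 0.999994.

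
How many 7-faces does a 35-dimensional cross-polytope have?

Number of 7-faces = 2^(7+1) · C(35,7+1) = 256 · 23535820 = 6025169920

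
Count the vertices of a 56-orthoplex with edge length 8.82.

The 56-dimensional cross-polytope has 2n = 2·56 = 112 vertices.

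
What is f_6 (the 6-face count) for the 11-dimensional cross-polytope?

An n-cross-polytope has 2^(k+1)·C(n,k+1) k-faces. Here 2^7·C(11,7) = 128·330 = 42240.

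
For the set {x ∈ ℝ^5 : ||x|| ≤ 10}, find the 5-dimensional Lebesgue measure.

V = 160000·π^2/3 ≈ 526379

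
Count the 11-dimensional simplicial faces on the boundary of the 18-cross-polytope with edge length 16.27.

Each 11-face is the convex hull of 12 vertices, one chosen as ±e_i from each of 12 distinct axes: 2^12·C(18,12) = 76038144.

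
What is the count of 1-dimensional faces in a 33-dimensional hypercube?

An n-cube has C(n,k)·2^(n-k) k-faces. Here C(33,1)·2^32 = 33·4294967296 = 141733920768.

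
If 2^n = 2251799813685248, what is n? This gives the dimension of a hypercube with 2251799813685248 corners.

2^n = 2251799813685248 ⇒ n = log_2(2251799813685248) = 51.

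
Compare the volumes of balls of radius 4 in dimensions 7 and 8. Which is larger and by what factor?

V_7(4) ≈ 77410.6, V_8(4) ≈ 265992. The 8-ball is larger by a factor of 3.436.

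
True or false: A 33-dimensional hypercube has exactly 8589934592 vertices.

True. The 33-cube has 2^33 = 8589934592 vertices.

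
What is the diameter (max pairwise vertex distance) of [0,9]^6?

The space diagonal of an n-cube of side s is s√n. Here 9·√6 ≈ 22.0454.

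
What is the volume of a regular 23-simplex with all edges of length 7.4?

For a regular n-simplex with edge a, V = (a^n / n!)·√((n+1)/2^n). With a=7.4, n=23: V ≈ 6.42829e-06.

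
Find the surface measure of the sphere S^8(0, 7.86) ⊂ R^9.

The surface area of an n-ball is 2π^(n/2) r^(n-1) / Γ(n/2). For n=9, r=7.86: 4.32455e+08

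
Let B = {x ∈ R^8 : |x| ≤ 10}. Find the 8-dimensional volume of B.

V = 12500000·π^4/3 ≈ 4.05871e+08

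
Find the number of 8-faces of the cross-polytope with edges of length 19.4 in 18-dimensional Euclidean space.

An n-cross-polytope has 2^(k+1)·C(n,k+1) k-faces. Here 2^9·C(18,9) = 512·48620 = 24893440.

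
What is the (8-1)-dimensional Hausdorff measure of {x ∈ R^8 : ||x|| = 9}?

S = n·V_n(r)/r = 8·V_8(9)/9 (volume-to-surface relation), giving 1594323·π^4 ≈ 1.55302e+08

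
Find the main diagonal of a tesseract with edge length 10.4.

Diagonal = √4 · 10.4 = 20.8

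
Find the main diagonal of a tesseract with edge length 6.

||(6,6,...,6)|| = √(4)·6 = 12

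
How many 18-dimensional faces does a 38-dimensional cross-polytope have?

An n-cross-polytope has 2^(k+1)·C(n,k+1) k-faces. Here 2^19·C(38,19) = 524288·35345263800 = 18531097667174400.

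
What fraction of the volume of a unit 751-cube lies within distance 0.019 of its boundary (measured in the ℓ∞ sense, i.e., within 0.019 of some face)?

1 - (1 - 2·0.019)^751 = 1 - 0.962^751 ≈ 1 - 2.315e-13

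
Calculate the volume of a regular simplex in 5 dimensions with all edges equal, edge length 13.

V_5 = √(6) · 13^5 / (5! · 2^(5/2)) ≈ 1339.79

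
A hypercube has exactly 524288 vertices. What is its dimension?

2^n = 524288 ⇒ n = log_2(524288) = 19.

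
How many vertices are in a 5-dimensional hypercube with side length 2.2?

An n-cube has C(n,k)·2^(n-k) k-faces. Here C(5,0)·2^5 = 1·32 = 32.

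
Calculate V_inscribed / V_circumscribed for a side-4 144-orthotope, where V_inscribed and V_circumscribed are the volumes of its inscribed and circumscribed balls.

V_in / V_out = (r_in/r_out)^144 = (1/√144)^144 = 144^(-144/2) ≈ 3.96187e-156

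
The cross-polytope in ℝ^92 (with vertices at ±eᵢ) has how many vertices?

The 92-dimensional cross-polytope has 2n = 2·92 = 184 vertices.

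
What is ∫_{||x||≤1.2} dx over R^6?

V_6(1.2) = π^(6/2) · (1.2)^6 / Γ(6/2 + 1) ≈ 15.4307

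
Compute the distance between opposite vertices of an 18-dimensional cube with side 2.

Diagonal = √18 · 2 ≈ 8.48528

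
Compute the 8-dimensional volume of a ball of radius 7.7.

Volume = π^{8/2}·(7.7)^8/Γ(5) ≈ 5.0155e+07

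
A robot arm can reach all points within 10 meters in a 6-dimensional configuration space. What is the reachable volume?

Volume = π^{6/2}·(10)^6/Γ(4) = 500000·π^3/3 ≈ 5.16771e+06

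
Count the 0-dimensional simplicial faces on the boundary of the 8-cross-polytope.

An n-cross-polytope has 2^(k+1)·C(n,k+1) k-faces. Here 2^1·C(8,1) = 2·8 = 16.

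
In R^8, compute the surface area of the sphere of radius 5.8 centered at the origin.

The surface area of an n-ball is 2π^(n/2) r^(n-1) / Γ(n/2). For n=8, r=5.8: 7.16926e+06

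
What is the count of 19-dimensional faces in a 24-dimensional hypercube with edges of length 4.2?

f_19(24-cube) = (24 choose 19) · 2^5 = 1360128.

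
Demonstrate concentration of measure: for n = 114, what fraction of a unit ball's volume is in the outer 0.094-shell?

1 - (1-0.094)^114 ≈ 0.999987 ≈ 99.998704%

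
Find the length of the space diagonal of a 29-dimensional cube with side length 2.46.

d = √(2.46² + 2.46² + ... + 2.46²) [29 terms] = √(29·2.46²) = 2.46√29 ≈ 13.2475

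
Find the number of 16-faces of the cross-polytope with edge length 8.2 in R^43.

Number of 16-faces = 2^(16+1) · C(43,16+1) = 131072 · 421171648758 = 55203810346008576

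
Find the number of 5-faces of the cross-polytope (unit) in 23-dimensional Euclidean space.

An n-cross-polytope has 2^(k+1)·C(n,k+1) k-faces. Here 2^6·C(23,6) = 64·100947 = 6460608.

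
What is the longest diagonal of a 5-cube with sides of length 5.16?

||(5.16,5.16,...,5.16)|| = √(5)·5.16 ≈ 11.5381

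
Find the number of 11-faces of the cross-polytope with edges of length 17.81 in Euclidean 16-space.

f_11(16-orthoplex) = 2^12 · (16 choose 12) = 7454720.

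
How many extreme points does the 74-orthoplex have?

Number of vertices = 2n = 148.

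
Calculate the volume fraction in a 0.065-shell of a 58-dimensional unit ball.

1 - (1-0.065)^58 ≈ 0.97972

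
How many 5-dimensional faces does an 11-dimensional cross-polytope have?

Each 5-face is the convex hull of 6 vertices, one chosen as ±e_i from each of 6 distinct axes: 2^6·C(11,6) = 29568.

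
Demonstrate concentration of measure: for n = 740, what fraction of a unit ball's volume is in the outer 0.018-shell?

1 - (1-0.018)^740 ≈ 0.9999985462 ≈ 99.999855%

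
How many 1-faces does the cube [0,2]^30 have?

Each of the 2^30 = 1073741824 vertices has degree 30; total edges = 30·2^30/2 = 16106127360.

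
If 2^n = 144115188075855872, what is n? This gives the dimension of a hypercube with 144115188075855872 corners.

The n-cube has 2^n vertices, and 144115188075855872 = 2^57, so n = 57.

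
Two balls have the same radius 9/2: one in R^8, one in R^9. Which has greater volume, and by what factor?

V_8(9/2) ≈ 682478, V_9(9/2) ≈ 2.49592e+06. The 9-ball is larger by a factor of 3.657.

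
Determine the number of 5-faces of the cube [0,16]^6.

Number of 5-faces = C(6,5) · 2^(6-5) = 6 · 2 = 12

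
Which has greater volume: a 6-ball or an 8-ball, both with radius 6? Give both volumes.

V_6(6) ≈ 241105. V_8(6) ≈ 6.81708e+06. The 8-ball is larger.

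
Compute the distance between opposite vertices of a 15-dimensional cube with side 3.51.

d = √(3.51² + 3.51² + ... + 3.51²) [15 terms] = √(15·3.51²) = 3.51√15 ≈ 13.5942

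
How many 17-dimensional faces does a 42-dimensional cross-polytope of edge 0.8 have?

Number of 17-faces = 2^(17+1) · C(42,17+1) = 262144 · 353697121050 = 92719578100531200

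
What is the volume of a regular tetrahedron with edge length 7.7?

Volume = (√2/12) · 7.7³ = 53.8029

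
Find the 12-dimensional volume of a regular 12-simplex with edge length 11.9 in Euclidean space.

For a regular n-simplex with edge a, V = (a^n / n!)·√((n+1)/2^n). With a=11.9, n=12: V ≈ 948.458.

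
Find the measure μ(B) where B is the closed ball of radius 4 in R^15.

Volume = π^{15/2}·(4)^15/Γ(17/2) = 274877906944·π^7/2027025 ≈ 4.09572e+08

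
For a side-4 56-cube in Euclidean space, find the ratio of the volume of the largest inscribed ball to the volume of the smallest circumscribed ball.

V_in / V_out = (r_in/r_out)^56 = (1/√56)^56 = 56^(-56/2) ≈ 1.12392e-49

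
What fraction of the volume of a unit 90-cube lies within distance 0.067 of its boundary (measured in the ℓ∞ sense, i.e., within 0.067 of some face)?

1 - (1 - 2·0.067)^90 = 1 - 0.866^90 ≈ 0.9999976198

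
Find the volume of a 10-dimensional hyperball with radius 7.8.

The n-ball volume is π^(n/2)·r^n/Γ(n/2+1). With n=10, r=7.8: V ≈ 2.12576e+09.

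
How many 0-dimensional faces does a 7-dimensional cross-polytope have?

An n-cross-polytope has 2^(k+1)·C(n,k+1) k-faces. Here 2^1·C(7,1) = 2·7 = 14.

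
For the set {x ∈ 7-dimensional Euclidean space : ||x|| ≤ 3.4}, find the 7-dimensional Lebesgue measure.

Volume = π^{7/2}·(3.4)^7/Γ(9/2) ≈ 24816.1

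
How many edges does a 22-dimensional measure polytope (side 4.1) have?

The 22-cube has n·2^(n-1) = 22·2^21 = 22·2097152 = 46137344 edges.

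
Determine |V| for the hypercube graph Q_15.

An n-cube has 2^n vertices; for n = 15 that is 2^15 = 32768.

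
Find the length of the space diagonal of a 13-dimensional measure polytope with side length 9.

d = √(9² + 9² + ... + 9²) [13 terms] = √(13·9²) = 9√13 ≈ 32.45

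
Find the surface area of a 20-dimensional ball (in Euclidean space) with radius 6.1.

The surface area of an n-ball is 2π^(n/2) r^(n-1) / Γ(n/2). For n=20, r=6.1: 4.30559e+14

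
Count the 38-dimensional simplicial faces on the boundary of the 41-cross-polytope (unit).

f_38(41-orthoplex) = 2^39 · (41 choose 39) = 450799767388160.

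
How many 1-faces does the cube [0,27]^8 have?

Each of the 2^8 = 256 vertices has degree 8; total edges = 8·2^8/2 = 1024.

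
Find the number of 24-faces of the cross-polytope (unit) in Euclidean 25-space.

Each 24-face is the convex hull of 25 vertices, one chosen as ±e_i from each of 25 distinct axes: 2^25·C(25,25) = 33554432.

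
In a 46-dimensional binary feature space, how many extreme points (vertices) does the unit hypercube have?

An n-cube has 2^n vertices; for n = 46 that is 2^46 = 70368744177664.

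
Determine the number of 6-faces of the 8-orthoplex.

Each 6-face is the convex hull of 7 vertices, one chosen as ±e_i from each of 7 distinct axes: 2^7·C(8,7) = 1024.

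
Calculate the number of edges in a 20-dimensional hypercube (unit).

An n-cube has n·2^(n-1) edges. With n = 20: 20·524288 = 10485760.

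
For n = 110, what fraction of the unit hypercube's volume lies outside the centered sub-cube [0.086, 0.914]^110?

1 - (1 - 2·0.086)^110 = 1 - 0.828^110 ≈ 0.999999999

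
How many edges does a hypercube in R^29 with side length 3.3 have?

Number of 1-faces = C(29,1)·2^(29-1) = 29·268435456 = 7784628224.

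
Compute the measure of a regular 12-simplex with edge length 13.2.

Volume = 13.2^12 · √(13/2^12) / 12! ≈ 3291.11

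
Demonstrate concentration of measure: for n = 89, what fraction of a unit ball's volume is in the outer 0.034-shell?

1 - (1-0.034)^89 ≈ 0.953978 ≈ 95.40%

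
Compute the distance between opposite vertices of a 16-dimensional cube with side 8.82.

d = √(8.82² + 8.82² + ... + 8.82²) [16 terms] = √(16·8.82²) = 8.82√16 = 35.28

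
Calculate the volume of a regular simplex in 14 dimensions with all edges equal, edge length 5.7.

V = (5.7^14 / 14!) · √((14+1) / 2^14) ≈ 0.013264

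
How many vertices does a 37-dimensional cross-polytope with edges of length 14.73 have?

The 37-dimensional cross-polytope has 2n = 2·37 = 74 vertices.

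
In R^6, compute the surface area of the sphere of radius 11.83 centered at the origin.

|∂B_6(11.83)| ≈ 7.18412e+06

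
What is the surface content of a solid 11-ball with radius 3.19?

S_11(3.19) = 2·π^(11/2)·(3.19)^10 / Γ(11/2) ≈ 2.26154e+06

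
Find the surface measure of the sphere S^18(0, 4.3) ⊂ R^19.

S = n·V_n(r)/r = 19·V_19(4.3)/4.3 (volume-to-surface relation), giving 2.23755e+11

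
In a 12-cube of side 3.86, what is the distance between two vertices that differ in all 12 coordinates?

Diagonal = √12 · 3.86 ≈ 13.3714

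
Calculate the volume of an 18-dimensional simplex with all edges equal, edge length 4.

Volume = 4^18 · √(19/2^18) / 18! ≈ 9.13788e-08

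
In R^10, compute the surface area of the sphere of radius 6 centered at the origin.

|∂B_10(6)| = 839808·π^5 ≈ 2.56998e+08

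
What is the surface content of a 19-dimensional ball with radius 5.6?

The surface area of an n-ball is 2π^(n/2) r^(n-1) / Γ(n/2). For n=19, r=5.6: 2.59852e+13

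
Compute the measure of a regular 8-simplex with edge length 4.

For a regular n-simplex with edge a, V = (a^n / n!)·√((n+1)/2^n). With a=4, n=8: V ≈ 0.304762.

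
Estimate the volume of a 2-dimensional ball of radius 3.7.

The n-ball volume is π^(n/2)·r^n/Γ(n/2+1). With n=2, r=3.7: V ≈ 43.0084.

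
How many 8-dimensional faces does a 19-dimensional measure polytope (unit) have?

Choose 8 of 19 axes to span the face (C(19,8) = 75582 ways), then fix each of the remaining 11 coordinates at one of its two extreme values (2^11 = 2048 ways): 75582·2048 = 154791936.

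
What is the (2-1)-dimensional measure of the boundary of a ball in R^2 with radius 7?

The surface area of an n-ball is 2π^(n/2) r^(n-1) / Γ(n/2). For n=2, r=7: 2πr = 2π·7 ≈ 43.9823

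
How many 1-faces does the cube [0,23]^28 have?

Number of 1-faces = C(28,1)·2^(28-1) = 28·134217728 = 3758096384.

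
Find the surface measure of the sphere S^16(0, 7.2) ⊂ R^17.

S_17(7.2) = 2·π^(17/2)·(7.2)^16 / Γ(17/2) ≈ 1.25006e+14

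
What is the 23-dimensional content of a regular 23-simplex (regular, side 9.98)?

V_23 = √(24) · 9.98^23 / (23! · 2^(23/2)) ≈ 0.0062484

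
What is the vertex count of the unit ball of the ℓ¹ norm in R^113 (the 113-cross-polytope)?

Number of vertices = 2n = 226.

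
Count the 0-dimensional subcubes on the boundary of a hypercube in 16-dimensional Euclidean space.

Number of 0-faces = C(16,0) · 2^(16-0) = 1 · 65536 = 65536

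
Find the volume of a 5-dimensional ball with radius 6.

Volume = π^{5/2}·(6)^5/Γ(7/2) = 20736·π^2/5 ≈ 40931.2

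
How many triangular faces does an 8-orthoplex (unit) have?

Number of 2-faces = 2^(2+1) · C(8,2+1) = 8 · 56 = 448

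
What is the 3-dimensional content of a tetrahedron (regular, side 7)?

Volume = (√2/12) · 7³ = 40.4229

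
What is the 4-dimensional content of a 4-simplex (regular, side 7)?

V_4 = √(5) · 7^4 / (4! · 2^(4/2)) ≈ 55.925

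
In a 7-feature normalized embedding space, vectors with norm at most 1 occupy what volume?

V_7(1) = π^(7/2) · (1)^7 / Γ(7/2 + 1) = 16·π^3/105 ≈ 4.72477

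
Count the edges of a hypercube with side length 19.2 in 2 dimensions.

Number of 1-faces = C(2,1)·2^(2-1) = 2·2 = 4.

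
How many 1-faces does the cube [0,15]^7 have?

Each of the 2^7 = 128 vertices has degree 7; total edges = 7·2^7/2 = 448.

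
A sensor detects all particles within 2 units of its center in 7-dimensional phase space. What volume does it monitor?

V = 2048·π^3/105 ≈ 604.77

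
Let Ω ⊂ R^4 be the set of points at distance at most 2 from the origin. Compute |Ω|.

V_4(2) = π^(4/2) · (2)^4 / Γ(4/2 + 1) = 8·π^2 ≈ 78.9568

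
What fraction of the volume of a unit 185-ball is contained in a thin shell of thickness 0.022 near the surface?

1 - (1-0.022)^185 ≈ 0.983681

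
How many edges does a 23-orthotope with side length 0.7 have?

Each of the 2^23 = 8388608 vertices has degree 23; total edges = 23·2^23/2 = 96468992.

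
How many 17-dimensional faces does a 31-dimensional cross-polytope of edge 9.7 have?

Each 17-face is the convex hull of 18 vertices, one chosen as ±e_i from each of 18 distinct axes: 2^18·C(31,18) = 54068006092800.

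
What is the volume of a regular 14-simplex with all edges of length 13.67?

V = (13.67^14 / 14!) · √((14+1) / 2^14) ≈ 2761.76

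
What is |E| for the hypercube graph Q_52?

Each of the 2^52 = 4503599627370496 vertices has degree 52; total edges = 52·2^52/2 = 117093590311632896.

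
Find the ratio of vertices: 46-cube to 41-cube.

The 46-cube has 2^46 = 70368744177664 vertices. The 41-cube has 2^41 = 2199023255552 vertices. Ratio: 70368744177664/2199023255552 = 32.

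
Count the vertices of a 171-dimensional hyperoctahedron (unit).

An n-cross-polytope has 2n vertices; here n = 171, giving 342.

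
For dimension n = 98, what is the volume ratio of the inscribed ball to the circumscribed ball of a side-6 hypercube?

V_in/V_out = n^(-n/2) = 98^(-98/2) ≈ 2.69105e-98.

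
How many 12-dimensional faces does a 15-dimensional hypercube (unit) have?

Number of 12-faces = C(15,12) · 2^(15-12) = 455 · 8 = 3640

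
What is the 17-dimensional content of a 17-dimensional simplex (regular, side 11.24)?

For a regular n-simplex with edge a, V = (a^n / n!)·√((n+1)/2^n). With a=11.24, n=17: V ≈ 24.0348.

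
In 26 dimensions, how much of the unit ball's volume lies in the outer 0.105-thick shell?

V(inner)/V(outer) = ((1-0.105)/1)^26 ≈ 0.0559, so the shell fraction is 0.944102.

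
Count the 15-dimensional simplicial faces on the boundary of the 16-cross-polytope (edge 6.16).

f_15(16-orthoplex) = 2^16 · (16 choose 16) = 65536.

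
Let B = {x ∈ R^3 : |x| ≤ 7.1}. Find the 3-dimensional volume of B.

V_3(7.1) = π^(3/2) · (7.1)^3 / Γ(3/2 + 1) ≈ 1499.21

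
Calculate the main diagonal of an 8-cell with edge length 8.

d = √(8² + 8² + ... + 8²) [4 terms] = √(4·8²) = 8√4 = 16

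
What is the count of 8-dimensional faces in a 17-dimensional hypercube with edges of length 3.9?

f_8(17-cube) = (17 choose 8) · 2^9 = 12446720.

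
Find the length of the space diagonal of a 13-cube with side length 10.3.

Diagonal = √13 · 10.3 ≈ 37.1372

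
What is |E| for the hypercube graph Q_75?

Each of the 2^75 = 37778931862957161709568 vertices has degree 75; total edges = 75·2^75/2 = 1416709944860893564108800.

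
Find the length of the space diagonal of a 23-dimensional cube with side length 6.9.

d = √(6.9² + 6.9² + ... + 6.9²) [23 terms] = √(23·6.9²) = 6.9√23 ≈ 33.0912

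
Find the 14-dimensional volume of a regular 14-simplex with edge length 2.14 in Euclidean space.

V = (2.14^14 / 14!) · √((14+1) / 2^14) ≈ 1.46629e-08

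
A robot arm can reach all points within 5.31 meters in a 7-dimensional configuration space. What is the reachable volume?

The n-ball volume is π^(n/2)·r^n/Γ(n/2+1). With n=7, r=5.31: V ≈ 562396.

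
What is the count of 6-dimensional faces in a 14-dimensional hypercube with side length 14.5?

An n-cube has C(n,k)·2^(n-k) k-faces. Here C(14,6)·2^8 = 3003·256 = 768768.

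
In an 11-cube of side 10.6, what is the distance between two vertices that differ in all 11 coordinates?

d = √(10.6² + 10.6² + ... + 10.6²) [11 terms] = √(11·10.6²) = 10.6√11 ≈ 35.1562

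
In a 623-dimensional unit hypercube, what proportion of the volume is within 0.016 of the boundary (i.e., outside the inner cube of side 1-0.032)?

1 - (1 - 2·0.016)^623 = 1 - 0.968^623 ≈ 0.9999999984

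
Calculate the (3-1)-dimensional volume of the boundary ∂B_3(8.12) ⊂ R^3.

S = n·V_n(r)/r = 3·V_3(8.12)/8.12 (volume-to-surface relation), giving 4πr² = 4π·(8.12)² ≈ 828.556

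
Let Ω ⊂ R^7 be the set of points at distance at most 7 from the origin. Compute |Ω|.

Volume = π^{7/2}·(7)^7/Γ(9/2) = 1882384·π^3/15 ≈ 3.89105e+06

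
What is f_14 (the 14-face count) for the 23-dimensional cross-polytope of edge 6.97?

Each 14-face is the convex hull of 15 vertices, one chosen as ±e_i from each of 15 distinct axes: 2^15·C(23,15) = 16066609152.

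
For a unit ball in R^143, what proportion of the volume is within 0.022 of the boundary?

1 - (1-0.022)^143 ≈ 0.958461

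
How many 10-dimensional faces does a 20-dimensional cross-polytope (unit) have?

An n-cross-polytope has 2^(k+1)·C(n,k+1) k-faces. Here 2^11·C(20,11) = 2048·167960 = 343982080.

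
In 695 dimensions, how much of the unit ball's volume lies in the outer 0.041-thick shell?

V(inner)/V(outer) = ((1-0.041)/1)^695 ≈ 2.312e-13, so the shell fraction is 1 - 2.312e-13.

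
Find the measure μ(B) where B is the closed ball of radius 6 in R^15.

V = 1486016741376·π^7/25025 ≈ 1.79349e+11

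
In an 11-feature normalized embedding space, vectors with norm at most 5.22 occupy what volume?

The n-ball volume is π^(n/2)·r^n/Γ(n/2+1). With n=11, r=5.22: V ≈ 1.47734e+08.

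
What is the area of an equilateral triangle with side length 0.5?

Area = (√3/4) · 0.5² = 0.108253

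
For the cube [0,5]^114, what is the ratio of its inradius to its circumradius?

r_in = 5/2 (half the side); r_out = 5√114/2 (half the diagonal). Ratio = 1/√114 ≈ 0.0936586.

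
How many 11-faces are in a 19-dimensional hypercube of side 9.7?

An n-cube has C(n,k)·2^(n-k) k-faces. Here C(19,11)·2^8 = 75582·256 = 19348992.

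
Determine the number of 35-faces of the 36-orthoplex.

Each 35-face is the convex hull of 36 vertices, one chosen as ±e_i from each of 36 distinct axes: 2^36·C(36,36) = 68719476736.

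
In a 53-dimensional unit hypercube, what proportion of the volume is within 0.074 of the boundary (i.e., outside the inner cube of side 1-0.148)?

The inner cube has side 1-2·0.074 = 0.852 and volume (0.852)^53 ≈ 0.0002057, so the shell holds 0.999794 of the volume.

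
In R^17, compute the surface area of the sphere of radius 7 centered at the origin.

|∂B_17(7)| = 2430751493090816·π^8/289575 ≈ 7.96487e+13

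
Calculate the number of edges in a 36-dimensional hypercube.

The 36-cube has n·2^(n-1) = 36·2^35 = 36·34359738368 = 1236950581248 edges.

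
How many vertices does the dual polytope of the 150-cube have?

An n-cross-polytope has 2n vertices; here n = 150, giving 300.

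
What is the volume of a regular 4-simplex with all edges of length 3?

V_4 = √(5) · 3^4 / (4! · 2^(4/2)) ≈ 1.88668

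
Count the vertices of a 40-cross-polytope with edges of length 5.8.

The vertices are ±e_1, ..., ±e_40, so there are 2·40 = 80.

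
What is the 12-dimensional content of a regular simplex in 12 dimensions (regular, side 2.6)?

V = (2.6^12 / 12!) · √((12+1) / 2^12) ≈ 1.12237e-05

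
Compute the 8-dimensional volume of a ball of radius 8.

V_8(8) = π^(8/2) · (8)^8 / Γ(8/2 + 1) = 2097152·π^4/3 ≈ 6.80939e+07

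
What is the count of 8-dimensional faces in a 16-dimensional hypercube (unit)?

f_8(16-cube) = (16 choose 8) · 2^8 = 3294720.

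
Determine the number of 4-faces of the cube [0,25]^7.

Number of 4-faces = C(7,4) · 2^(7-4) = 35 · 8 = 280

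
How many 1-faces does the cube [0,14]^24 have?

Each of the 2^24 = 16777216 vertices has degree 24; total edges = 24·2^24/2 = 201326592.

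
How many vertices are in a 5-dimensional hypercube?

Choose 0 of 5 axes to span the face (C(5,0) = 1 way), then fix each of the remaining 5 coordinates at one of its two extreme values (2^5 = 32 ways): 1·32 = 32.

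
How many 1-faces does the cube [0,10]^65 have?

Each of the 2^65 = 36893488147419103232 vertices has degree 65; total edges = 65·2^65/2 = 1199038364791120855040.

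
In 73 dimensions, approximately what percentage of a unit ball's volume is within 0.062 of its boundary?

1 - (1-0.062)^73 ≈ 0.99065 ≈ 99.07%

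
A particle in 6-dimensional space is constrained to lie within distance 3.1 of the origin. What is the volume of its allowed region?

V_6(3.1) = π^(6/2) · (3.1)^6 / Γ(6/2 + 1) ≈ 4586.36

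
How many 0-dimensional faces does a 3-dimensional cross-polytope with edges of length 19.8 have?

Number of 0-faces = 2^(0+1) · C(3,0+1) = 2 · 3 = 6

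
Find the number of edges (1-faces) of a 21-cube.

Number of 1-faces = C(21,1) · 2^(21-1) = 21 · 1048576 = 22020096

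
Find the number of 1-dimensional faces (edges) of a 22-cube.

The 22-cube has n·2^(n-1) = 22·2^21 = 22·2097152 = 46137344 edges.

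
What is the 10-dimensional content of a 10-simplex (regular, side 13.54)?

V = (13.54^10 / 10!) · √((10+1) / 2^10) ≈ 5915.21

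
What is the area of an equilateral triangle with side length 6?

Area = (√3/4) · 6² = 15.5885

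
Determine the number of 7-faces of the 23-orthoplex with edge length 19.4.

An n-cross-polytope has 2^(k+1)·C(n,k+1) k-faces. Here 2^8·C(23,8) = 256·490314 = 125520384.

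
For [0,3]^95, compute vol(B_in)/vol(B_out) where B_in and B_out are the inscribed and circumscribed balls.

V_in/V_out = n^(-n/2) = 95^(-95/2) ≈ 1.14322e-94.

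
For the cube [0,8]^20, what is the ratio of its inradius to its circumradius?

r_in = 8/2 (half the side); r_out = 8√20/2 (half the diagonal). Ratio = 1/√20 ≈ 0.223607.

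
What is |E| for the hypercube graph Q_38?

Each of the 2^38 = 274877906944 vertices has degree 38; total edges = 38·2^38/2 = 5222680231936.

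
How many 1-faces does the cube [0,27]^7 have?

An n-cube has n·2^(n-1) edges. With n = 7: 7·64 = 448.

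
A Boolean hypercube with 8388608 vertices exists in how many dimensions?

2^n = 8388608 ⇒ n = log_2(8388608) = 23.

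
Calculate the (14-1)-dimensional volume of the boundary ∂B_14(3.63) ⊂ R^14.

|∂B_14(3.63)| ≈ 1.59416e+08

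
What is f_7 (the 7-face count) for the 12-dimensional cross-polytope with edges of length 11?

An n-cross-polytope has 2^(k+1)·C(n,k+1) k-faces. Here 2^8·C(12,8) = 256·495 = 126720.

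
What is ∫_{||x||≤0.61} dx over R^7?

The n-ball volume is π^(n/2)·r^n/Γ(n/2+1). With n=7, r=0.61: V ≈ 0.148487.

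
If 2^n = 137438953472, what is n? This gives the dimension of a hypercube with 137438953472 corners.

Since 2^n = 137438953472, we have n = 37.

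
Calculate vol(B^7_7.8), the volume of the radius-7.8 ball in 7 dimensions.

The n-ball volume is π^(n/2)·r^n/Γ(n/2+1). With n=7, r=7.8: V ≈ 8.29932e+06.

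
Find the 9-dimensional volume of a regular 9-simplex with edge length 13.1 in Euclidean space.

Volume = 13.1^9 · √(10/2^9) / 9! ≈ 4375.66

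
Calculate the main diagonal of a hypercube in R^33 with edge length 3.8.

Diagonal = √33 · 3.8 ≈ 21.8293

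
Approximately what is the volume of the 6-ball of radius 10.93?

Volume = π^{6/2}·(10.93)^6/Γ(4) ≈ 8.81088e+06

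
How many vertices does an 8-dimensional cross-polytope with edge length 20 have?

The 8-dimensional cross-polytope has 2n = 2·8 = 16 vertices.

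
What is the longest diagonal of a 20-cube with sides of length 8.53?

The space diagonal of an n-cube of side s is s√n. Here 8.53·√20 ≈ 38.1473.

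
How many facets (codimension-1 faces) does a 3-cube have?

An n-cube has C(n,k)·2^(n-k) k-faces. Here C(3,2)·2^1 = 3·2 = 6.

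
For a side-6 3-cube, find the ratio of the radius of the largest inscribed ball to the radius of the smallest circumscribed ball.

r_in / r_out = (6/2) / (6√3/2) = 1/√3 ≈ 0.57735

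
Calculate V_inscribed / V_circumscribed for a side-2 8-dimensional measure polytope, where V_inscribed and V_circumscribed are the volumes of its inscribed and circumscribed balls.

Volume scales as r^n, and r_in/r_out = 1/√8, giving (1/√8)^8 ≈ 0.000244141.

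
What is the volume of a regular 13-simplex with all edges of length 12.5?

Volume = 12.5^13 · √(14/2^13) / 13! ≈ 1207.59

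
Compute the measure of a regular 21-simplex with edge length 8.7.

V_21 = √(22) · 8.7^21 / (21! · 2^(21/2)) ≈ 0.00340374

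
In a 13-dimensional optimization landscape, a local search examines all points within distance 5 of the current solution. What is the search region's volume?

The n-ball volume is π^(n/2)·r^n/Γ(n/2+1). With n=13, r=5: V = 31250000000·π^6/27027 ≈ 1.11161e+09.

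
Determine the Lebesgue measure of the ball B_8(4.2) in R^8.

V_8(4.2) = π^(8/2) · (4.2)^8 / Γ(8/2 + 1) ≈ 392991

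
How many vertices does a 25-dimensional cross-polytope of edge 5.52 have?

The 25-dimensional cross-polytope has 2n = 2·25 = 50 vertices.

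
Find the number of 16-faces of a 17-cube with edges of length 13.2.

f_16(17-cube) = (17 choose 16) · 2^1 = 34.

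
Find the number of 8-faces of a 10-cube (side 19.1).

Number of 8-faces = C(10,8) · 2^(10-8) = 45 · 4 = 180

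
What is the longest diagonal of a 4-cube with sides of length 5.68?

Diagonal = √4 · 5.68 = 11.36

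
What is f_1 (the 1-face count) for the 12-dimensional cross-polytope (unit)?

Number of 1-faces = 2^(1+1) · C(12,1+1) = 4 · 66 = 264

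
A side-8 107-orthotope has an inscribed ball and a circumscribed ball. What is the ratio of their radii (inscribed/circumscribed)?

r_in / r_out = (8/2) / (8√107/2) = 1/√107 ≈ 0.0966736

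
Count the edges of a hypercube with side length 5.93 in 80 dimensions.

Each of the 2^80 = 1208925819614629174706176 vertices has degree 80; total edges = 80·2^80/2 = 48357032784585166988247040.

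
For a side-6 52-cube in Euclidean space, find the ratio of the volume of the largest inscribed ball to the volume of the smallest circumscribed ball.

V_in / V_out = (r_in/r_out)^52 = (1/√52)^52 = 52^(-52/2) ≈ 2.42054e-45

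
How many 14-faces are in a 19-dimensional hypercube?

Number of 14-faces = C(19,14) · 2^(19-14) = 11628 · 32 = 372096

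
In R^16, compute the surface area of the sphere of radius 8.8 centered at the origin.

The surface area of an n-ball is 2π^(n/2) r^(n-1) / Γ(n/2). For n=16, r=8.8: 5.53399e+14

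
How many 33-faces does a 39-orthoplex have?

Each 33-face is the convex hull of 34 vertices, one chosen as ±e_i from each of 34 distinct axes: 2^34·C(39,34) = 9891429941772288.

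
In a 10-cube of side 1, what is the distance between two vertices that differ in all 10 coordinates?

d = √(1² + 1² + ... + 1²) [10 terms] = √(10·1²) = 1√10 ≈ 3.16228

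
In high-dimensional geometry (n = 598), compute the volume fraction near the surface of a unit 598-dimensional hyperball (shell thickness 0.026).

1 - (1-0.026)^598 ≈ 0.999999856 ≈ 99.999986%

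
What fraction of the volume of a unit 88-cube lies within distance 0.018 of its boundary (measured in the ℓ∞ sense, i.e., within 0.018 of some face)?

Shell fraction = 1 - (1-0.036)^88 ≈ 0.960301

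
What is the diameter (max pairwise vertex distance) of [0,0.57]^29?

d = √(0.57² + 0.57² + ... + 0.57²) [29 terms] = √(29·0.57²) = 0.57√29 ≈ 3.06954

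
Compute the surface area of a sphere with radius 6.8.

S_3(6.8) = 2·π^(3/2)·(6.8)^2 / Γ(3/2) = 4πr² = 4π·(6.8)² ≈ 581.069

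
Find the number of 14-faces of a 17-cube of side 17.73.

An n-cube has C(n,k)·2^(n-k) k-faces. Here C(17,14)·2^3 = 680·8 = 5440.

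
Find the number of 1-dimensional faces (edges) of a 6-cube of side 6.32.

Number of 1-faces = C(6,1)·2^(6-1) = 6·32 = 192.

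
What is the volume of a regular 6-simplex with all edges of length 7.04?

For a regular n-simplex with edge a, V = (a^n / n!)·√((n+1)/2^n). With a=7.04, n=6: V ≈ 55.9194.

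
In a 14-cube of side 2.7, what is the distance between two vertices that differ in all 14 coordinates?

The space diagonal of an n-cube of side s is s√n. Here 2.7·√14 ≈ 10.1025.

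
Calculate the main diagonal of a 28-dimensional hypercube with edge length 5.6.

||(5.6,5.6,...,5.6)|| = √(28)·5.6 ≈ 29.6324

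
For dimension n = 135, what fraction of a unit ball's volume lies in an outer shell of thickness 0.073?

1 - (1-0.073)^135 ≈ 0.999964 ≈ 99.996404%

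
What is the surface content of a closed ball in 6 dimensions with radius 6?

S = n·V_n(r)/r = 6·V_6(6)/6 (volume-to-surface relation), giving 7776·π^3 ≈ 241105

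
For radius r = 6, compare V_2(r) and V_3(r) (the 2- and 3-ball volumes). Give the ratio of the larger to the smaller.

V_2(6) ≈ 113.097, V_3(6) ≈ 904.779. The 3-ball is larger by a factor of 8.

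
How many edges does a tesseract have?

An n-cube has n·2^(n-1) edges. With n = 4: 4·8 = 32.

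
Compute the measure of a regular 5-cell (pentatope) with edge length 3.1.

V_4 = √(5) · 3.1^4 / (4! · 2^(4/2)) ≈ 2.1511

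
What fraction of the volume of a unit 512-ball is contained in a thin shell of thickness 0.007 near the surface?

Shell fraction = 1 - (1-0.007)^512 ≈ 0.972583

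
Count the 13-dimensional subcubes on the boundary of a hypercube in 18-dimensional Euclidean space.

f_13(18-cube) = (18 choose 13) · 2^5 = 274176.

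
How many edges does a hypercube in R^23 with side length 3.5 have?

Number of 1-faces = C(23,1)·2^(23-1) = 23·4194304 = 96468992.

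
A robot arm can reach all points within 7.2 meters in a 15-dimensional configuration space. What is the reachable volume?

V_15(7.2) = π^(15/2) · (7.2)^15 / Γ(15/2 + 1) ≈ 2.76323e+12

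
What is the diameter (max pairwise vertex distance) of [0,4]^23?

d = √(4² + 4² + ... + 4²) [23 terms] = √(23·4²) = 4√23 ≈ 19.1833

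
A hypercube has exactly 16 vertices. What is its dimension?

The n-cube has 2^n vertices, and 16 = 2^4, so n = 4.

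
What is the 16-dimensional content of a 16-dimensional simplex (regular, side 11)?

Volume = 11^16 · √(17/2^16) / 16! ≈ 35.371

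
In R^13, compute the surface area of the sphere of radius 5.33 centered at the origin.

S_13(5.33) = 2·π^(13/2)·(5.33)^12 / Γ(13/2) ≈ 6.22316e+09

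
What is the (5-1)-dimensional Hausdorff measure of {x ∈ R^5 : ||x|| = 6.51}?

The surface area of an n-ball is 2π^(n/2) r^(n-1) / Γ(n/2). For n=5, r=6.51: 47270.7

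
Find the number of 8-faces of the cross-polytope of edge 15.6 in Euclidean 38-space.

f_8(38-orthoplex) = 2^9 · (38 choose 9) = 83461959680.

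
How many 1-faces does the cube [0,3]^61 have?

The 61-cube has n·2^(n-1) = 61·2^60 = 61·1152921504606846976 = 70328211781017665536 edges.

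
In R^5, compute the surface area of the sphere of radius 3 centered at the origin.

S_5(3) = 2·π^(5/2)·(3)^4 / Γ(5/2) = 216·π^2 ≈ 2131.83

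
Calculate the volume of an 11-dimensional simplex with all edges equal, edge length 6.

For a regular n-simplex with edge a, V = (a^n / n!)·√((n+1)/2^n). With a=6, n=11: V ≈ 0.695719.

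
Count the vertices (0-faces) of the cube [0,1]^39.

An n-cube has 2^n vertices; for n = 39 that is 2^39 = 549755813888.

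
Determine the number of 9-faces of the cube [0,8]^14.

Number of 9-faces = C(14,9) · 2^(14-9) = 2002 · 32 = 64064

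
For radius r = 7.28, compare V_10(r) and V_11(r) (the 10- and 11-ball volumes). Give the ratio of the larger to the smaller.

V_10(7.28) ≈ 1.06631e+09, V_11(7.28) ≈ 5.73522e+09. The 11-ball is larger by a factor of 5.379.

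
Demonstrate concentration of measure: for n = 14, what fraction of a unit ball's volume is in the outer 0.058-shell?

1 - (1-0.058)^14 ≈ 0.566776 ≈ 56.68%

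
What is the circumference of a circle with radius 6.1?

S = n·V_n(r)/r = 2·V_2(6.1)/6.1 (volume-to-surface relation), giving 2πr = 2π·6.1 ≈ 38.3274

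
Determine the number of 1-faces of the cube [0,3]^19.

f_1(19-cube) = (19 choose 1) · 2^18 = 4980736.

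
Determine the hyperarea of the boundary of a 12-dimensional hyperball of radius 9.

The surface area of an n-ball is 2π^(n/2) r^(n-1) / Γ(n/2). For n=12, r=9: 10460353203·π^6/20 ≈ 5.02824e+11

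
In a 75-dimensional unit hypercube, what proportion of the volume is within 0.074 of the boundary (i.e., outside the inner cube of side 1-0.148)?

1 - (1 - 2·0.074)^75 = 1 - 0.852^75 ≈ 0.999994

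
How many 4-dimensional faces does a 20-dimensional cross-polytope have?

An n-cross-polytope has 2^(k+1)·C(n,k+1) k-faces. Here 2^5·C(20,5) = 32·15504 = 496128.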